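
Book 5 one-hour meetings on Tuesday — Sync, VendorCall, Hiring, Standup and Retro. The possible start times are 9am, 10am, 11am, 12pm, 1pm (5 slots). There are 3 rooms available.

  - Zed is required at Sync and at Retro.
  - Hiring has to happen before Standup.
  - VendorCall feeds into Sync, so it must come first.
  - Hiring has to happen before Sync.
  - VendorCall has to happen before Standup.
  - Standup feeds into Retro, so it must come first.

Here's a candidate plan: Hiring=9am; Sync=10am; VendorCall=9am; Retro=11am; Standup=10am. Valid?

VendorCall feeds into Sync, so it must come first — holds.
There are 3 rooms available — holds.
Zed is required at Sync and at Retro — holds.
Hiring has to happen before Sync — holds.
Standup feeds into Retro, so it must come first — holds.
Hiring has to happen before Standup — holds.
VendorCall has to happen before Standup — holds.

Yes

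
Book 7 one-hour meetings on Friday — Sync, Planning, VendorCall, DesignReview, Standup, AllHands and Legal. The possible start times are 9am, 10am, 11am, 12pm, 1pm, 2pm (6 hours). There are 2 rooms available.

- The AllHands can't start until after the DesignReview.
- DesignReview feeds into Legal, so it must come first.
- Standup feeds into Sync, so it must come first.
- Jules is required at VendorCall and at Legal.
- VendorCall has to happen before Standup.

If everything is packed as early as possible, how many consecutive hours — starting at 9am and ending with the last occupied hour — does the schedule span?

The precedence chain requires at least 3 distinct hours.
With at most 2 per hour and 7 meetings, at least 4 hours are needed.
4 works (last occupied hour: 12pm): for example Standup in 10am, Sync in 11am, Planning in 12pm, AllHands in 10am, VendorCall in 9am, Legal in 11am, DesignReview in 9am.

4 hours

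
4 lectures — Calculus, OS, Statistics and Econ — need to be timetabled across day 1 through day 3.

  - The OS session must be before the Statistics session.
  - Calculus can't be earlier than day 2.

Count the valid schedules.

18

Splitting on Calculus: it can be day 2 (9), day 3 (9). Listing each branch's schedules as (OS, Statistics, Econ) by day number:
Calculus=day 2: (1,2,1) (1,2,2) (1,2,3) (1,3,1) (1,3,2) (1,3,3) (2,3,1) (2,3,2) (2,3,3) — 9.
Calculus=day 3: (1,2,1) (1,2,2) (1,2,3) (1,3,1) (1,3,2) (1,3,3) (2,3,1) (2,3,2) (2,3,3) — 9.
Summing: 9 + 9 = 18.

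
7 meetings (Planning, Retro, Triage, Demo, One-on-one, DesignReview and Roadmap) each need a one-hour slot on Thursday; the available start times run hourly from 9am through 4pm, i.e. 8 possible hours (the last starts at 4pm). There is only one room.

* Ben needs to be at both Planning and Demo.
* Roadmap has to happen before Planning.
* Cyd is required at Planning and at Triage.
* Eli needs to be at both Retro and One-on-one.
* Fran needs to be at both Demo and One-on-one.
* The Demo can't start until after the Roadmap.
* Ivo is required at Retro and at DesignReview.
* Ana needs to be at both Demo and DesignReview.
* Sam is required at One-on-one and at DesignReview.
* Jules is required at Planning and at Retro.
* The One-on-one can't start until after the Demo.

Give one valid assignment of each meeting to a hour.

DesignReview=3pm; Demo=10am; Planning=11am; Retro=1pm; Roadmap=9am; One-on-one=12pm; Triage=2pm

Checking: Roadmap(9am) before Planning(11am); Roadmap(9am) before Demo(10am); Demo(10am) before One-on-one(12pm); One-on-one(12pm) != DesignReview(3pm); Retro(1pm) != DesignReview(3pm); Demo(10am) != DesignReview(3pm); Demo(10am) != One-on-one(12pm); Planning(11am) != Triage(2pm); Planning(11am) != Retro(1pm); Retro(1pm) != One-on-one(12pm); Planning(11am) != Demo(10am); max 1 per hour (cap 1).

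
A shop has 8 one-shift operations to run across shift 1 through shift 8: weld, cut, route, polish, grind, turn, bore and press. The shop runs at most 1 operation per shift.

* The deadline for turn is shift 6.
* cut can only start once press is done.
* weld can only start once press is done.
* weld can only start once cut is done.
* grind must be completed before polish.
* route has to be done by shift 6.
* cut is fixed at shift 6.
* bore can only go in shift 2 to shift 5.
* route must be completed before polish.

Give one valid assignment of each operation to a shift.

bore in shift 2, grind in shift 5, weld in shift 7, press in shift 4, route in shift 1, turn in shift 3, polish in shift 8, cut in shift 6

Checking: route(shift 1) before polish(shift 8); grind(shift 5) before polish(shift 8); press(shift 4) before cut(shift 6); press(shift 4) before weld(shift 7); cut(shift 6) before weld(shift 7); route=shift 1 in [shift 1,shift 6]; cut=shift 6 in [shift 6,shift 6]; turn=shift 3 in [shift 1,shift 6]; bore=shift 2 in [shift 2,shift 5]; max 1 per shift (cap 1).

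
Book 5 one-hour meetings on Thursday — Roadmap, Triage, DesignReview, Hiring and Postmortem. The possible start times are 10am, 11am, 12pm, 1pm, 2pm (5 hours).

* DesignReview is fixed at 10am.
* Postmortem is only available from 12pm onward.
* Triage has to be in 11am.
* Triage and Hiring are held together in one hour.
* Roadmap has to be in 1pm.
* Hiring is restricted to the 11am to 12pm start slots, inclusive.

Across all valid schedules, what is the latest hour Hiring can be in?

Hiring is available from 11am; Hiring's own window allows nothing later than 12pm; Hiring must be in the same hour as Triage, which can't be after 11am, so Hiring is at most 11am.
Hiring at 11am is achievable: Roadmap -> 1pm, Postmortem -> 12pm, Triage -> 11am, Hiring -> 11am, DesignReview -> 10am.

11am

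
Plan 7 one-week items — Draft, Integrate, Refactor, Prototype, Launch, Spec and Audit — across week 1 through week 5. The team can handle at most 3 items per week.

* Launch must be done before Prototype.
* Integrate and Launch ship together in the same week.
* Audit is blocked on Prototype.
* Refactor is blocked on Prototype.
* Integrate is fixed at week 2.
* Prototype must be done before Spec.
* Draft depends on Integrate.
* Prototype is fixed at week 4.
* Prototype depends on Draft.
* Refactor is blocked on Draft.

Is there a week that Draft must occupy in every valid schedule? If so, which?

Integrate is fixed at week 2 and must come before Draft, so Draft is at least week 3.
Prototype is fixed at week 4 and must come after Draft, so Draft is at most week 3.
So Draft must be week 3.

week 3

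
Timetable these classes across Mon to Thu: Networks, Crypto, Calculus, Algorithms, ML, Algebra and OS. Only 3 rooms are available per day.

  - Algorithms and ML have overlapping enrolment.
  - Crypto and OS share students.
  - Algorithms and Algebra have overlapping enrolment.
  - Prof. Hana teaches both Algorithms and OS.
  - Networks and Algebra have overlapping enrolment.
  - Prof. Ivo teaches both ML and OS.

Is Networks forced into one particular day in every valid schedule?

Networks can be Mon (e.g. ML -> Wed, Networks -> Mon, Calculus -> Mon, Algorithms -> Tue, Algebra -> Wed, OS -> Thu, Crypto -> Mon) or Tue (e.g. Calculus -> Mon, Algebra -> Wed, Crypto -> Mon, ML -> Tue, OS -> Wed, Networks -> Tue, Algorithms -> Mon).

No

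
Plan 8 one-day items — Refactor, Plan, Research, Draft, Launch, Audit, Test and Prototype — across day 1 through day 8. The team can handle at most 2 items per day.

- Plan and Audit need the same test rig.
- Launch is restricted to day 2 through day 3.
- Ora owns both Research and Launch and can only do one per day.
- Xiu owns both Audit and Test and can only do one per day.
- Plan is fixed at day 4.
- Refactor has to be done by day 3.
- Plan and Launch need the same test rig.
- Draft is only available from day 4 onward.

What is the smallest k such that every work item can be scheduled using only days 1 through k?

4 days

With at most 2 per day and 8 work items, at least 4 days are needed.
Plan can't be placed before day 4, so the schedule must run through at least day 4.
4 works (last occupied day: day 4): for example Plan -> day 4; Research -> day 1; Draft -> day 4; Refactor -> day 1; Audit -> day 2; Test -> day 3; Launch -> day 2; Prototype -> day 3.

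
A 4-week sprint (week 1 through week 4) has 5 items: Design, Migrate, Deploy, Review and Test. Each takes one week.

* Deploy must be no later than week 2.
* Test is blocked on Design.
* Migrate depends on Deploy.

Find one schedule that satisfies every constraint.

Test=week 2; Deploy=week 1; Migrate=week 2; Review=week 1; Design=week 1

Checking: Design(week 1) before Test(week 2); Deploy(week 1) before Migrate(week 2); Deploy=week 1 in [week 1,week 2].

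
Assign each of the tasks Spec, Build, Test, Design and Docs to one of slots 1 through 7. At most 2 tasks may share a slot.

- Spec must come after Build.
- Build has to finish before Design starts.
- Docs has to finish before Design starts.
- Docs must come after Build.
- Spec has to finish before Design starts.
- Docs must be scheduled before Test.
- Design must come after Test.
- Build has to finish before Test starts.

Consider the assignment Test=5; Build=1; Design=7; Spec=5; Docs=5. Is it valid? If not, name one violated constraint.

No. At most 2 tasks may share a slot is not satisfied.

Build has to finish before Design starts — holds.
Docs has to finish before Design starts — holds.
Spec has to finish before Design starts — holds.
Design must come after Test — holds.
Docs must come after Build — holds.
At most 2 tasks may share a slot — violated.
Build has to finish before Test starts — holds.
Spec must come after Build — holds.
Docs must be scheduled before Test — violated.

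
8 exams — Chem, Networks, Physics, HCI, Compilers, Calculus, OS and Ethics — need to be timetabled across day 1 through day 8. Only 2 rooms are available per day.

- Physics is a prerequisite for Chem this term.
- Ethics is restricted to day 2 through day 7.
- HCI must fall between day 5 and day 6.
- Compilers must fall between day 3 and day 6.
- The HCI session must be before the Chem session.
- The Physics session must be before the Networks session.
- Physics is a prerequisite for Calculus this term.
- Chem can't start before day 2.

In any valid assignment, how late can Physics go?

day 6

Downstream work caps Physics at day 7.
Physics at day 6 is achievable: Chem=day 7; OS=day 1; HCI=day 5; Networks=day 7; Ethics=day 2; Physics=day 6; Calculus=day 8; Compilers=day 3.
Nothing later works — the capacity limit rule out every day after day 6.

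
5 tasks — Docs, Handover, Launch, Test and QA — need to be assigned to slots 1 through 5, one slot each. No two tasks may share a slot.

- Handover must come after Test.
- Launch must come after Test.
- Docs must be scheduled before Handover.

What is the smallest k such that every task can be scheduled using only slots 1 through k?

5 slots

The precedence chain requires at least 2 distinct slots.
With at most 1 per slot and 5 tasks, at least 5 slots are needed.
5 works (last occupied slot: 5): for example Docs -> 2; QA -> 5; Test -> 1; Handover -> 3; Launch -> 4.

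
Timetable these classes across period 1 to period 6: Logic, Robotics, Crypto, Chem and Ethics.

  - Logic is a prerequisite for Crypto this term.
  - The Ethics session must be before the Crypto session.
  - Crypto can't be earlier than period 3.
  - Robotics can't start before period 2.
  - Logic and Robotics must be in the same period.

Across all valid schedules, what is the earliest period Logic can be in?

period 2

Logic must be in the same period as Robotics, which can't be before period 2, so Logic is at least period 2; downstream work caps Logic at period 5.
Logic at period 2 is achievable: Ethics=period 1; Logic=period 2; Chem=period 1; Robotics=period 2; Crypto=period 3.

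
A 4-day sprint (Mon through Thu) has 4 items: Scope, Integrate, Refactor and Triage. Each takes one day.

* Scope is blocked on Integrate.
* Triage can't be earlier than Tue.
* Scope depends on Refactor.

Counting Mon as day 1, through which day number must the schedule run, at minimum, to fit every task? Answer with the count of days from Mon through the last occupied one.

2 days

The precedence chain requires at least 2 distinct days.
2 works (last occupied day: Tue): for example Scope in Tue, Triage in Tue, Integrate in Mon, Refactor in Mon.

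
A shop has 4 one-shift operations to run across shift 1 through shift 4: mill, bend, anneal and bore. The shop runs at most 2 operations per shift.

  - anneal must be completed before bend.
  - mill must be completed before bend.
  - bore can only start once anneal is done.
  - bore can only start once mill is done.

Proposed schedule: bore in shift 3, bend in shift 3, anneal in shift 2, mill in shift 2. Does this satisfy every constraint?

Yes, all constraints hold

bore can only start once mill is done — holds.
mill must be completed before bend — holds.
bore can only start once anneal is done — holds.
anneal must be completed before bend — holds.
The shop runs at most 2 operations per shift — holds.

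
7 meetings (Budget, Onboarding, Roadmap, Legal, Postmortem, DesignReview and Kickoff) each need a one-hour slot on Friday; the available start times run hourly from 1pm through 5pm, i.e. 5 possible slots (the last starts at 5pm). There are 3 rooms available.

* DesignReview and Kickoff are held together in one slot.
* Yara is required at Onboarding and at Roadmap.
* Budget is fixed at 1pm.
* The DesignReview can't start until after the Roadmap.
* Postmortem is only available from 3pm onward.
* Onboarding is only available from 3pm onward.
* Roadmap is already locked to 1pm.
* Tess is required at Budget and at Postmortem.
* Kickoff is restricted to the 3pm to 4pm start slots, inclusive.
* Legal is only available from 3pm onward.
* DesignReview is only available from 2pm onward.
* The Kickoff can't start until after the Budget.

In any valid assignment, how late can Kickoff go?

Kickoff is available from 3pm; Kickoff's own window allows nothing later than 4pm.
Kickoff at 4pm is achievable: Roadmap=1pm, Onboarding=3pm, Postmortem=3pm, DesignReview=4pm, Kickoff=4pm, Legal=3pm, Budget=1pm.

4pm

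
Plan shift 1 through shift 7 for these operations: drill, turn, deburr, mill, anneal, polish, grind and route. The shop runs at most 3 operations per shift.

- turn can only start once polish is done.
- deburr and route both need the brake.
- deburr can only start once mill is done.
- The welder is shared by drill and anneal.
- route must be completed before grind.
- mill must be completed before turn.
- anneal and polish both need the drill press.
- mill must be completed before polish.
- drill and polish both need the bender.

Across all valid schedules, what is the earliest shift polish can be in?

shift 2

Precedence pushes polish to at least shift 2; downstream work caps polish at shift 6.
polish at shift 2 is achievable: deburr=shift 2; polish=shift 2; grind=shift 2; anneal=shift 3; route=shift 1; turn=shift 3; mill=shift 1; drill=shift 1.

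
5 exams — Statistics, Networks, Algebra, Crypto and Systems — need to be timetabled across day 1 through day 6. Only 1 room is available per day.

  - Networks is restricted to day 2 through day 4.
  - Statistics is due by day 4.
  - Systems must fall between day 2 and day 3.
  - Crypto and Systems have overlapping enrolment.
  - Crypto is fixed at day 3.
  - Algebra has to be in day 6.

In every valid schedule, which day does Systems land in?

Systems's window is day 2–day 3.
Crypto is fixed at day 3, and Systems can't share a day with Crypto.
So Systems must be day 2.

day 2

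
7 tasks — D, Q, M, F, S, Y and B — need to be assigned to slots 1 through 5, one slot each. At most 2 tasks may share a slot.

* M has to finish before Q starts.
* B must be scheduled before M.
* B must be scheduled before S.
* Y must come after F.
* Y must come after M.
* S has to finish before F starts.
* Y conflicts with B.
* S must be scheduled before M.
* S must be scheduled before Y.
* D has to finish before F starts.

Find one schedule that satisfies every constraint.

Q in 4; D in 1; S in 2; M in 3; F in 3; Y in 4; B in 1

Checking: B(1) before M(3); S(2) before M(3); S(2) before Y(4); F(3) before Y(4); D(1) before F(3); M(3) before Q(4); B(1) before S(2); S(2) before F(3); M(3) before Y(4); Y(4) != B(1); max 2 per slot (cap 2).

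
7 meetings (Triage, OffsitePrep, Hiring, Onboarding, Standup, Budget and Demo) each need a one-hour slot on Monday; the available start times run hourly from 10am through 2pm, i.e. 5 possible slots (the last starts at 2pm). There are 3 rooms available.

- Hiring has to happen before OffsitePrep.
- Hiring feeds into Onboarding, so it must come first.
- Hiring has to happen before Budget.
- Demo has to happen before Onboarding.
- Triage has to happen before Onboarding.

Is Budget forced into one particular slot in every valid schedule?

Budget can be 11am (e.g. Hiring -> 10am; Demo -> 10am; Triage -> 10am; Onboarding -> 11am; Standup -> 12pm; OffsitePrep -> 11am; Budget -> 11am) or 12pm (e.g. Hiring=10am; Demo=10am; Budget=12pm; OffsitePrep=11am; Standup=11am; Triage=10am; Onboarding=11am).

No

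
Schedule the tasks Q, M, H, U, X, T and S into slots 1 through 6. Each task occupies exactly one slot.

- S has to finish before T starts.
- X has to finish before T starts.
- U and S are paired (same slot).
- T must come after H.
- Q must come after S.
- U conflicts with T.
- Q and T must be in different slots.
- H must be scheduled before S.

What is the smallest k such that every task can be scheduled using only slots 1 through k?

The precedence chain requires at least 3 distinct slots.
Could 3 slots be enough, i.e. nothing placed later than 3? No: T must come after H (at 1 or later) → {2, 3}; H must come before T (at 3 or earlier) → {1, 2}; S must come after H (at 1 or later) → {2, 3}; Q must come after S (at 2 or later) → {3}; S must come before Q (at 3 or earlier) → {2}; T must come after S (at 2 or later) → {3}; T can't share with Q (3) → nothing is left.
So 3 slots is not enough.
4 works (last occupied slot: 4): for example S -> 2, U -> 2, M -> 1, X -> 1, H -> 1, Q -> 4, T -> 3.

4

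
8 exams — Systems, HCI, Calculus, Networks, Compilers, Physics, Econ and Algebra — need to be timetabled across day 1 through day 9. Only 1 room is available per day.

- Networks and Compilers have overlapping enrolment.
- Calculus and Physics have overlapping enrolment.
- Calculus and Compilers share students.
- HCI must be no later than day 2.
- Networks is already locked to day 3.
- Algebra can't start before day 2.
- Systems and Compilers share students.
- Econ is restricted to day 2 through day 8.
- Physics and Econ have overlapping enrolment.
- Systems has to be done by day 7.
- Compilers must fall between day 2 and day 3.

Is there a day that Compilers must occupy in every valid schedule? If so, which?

day 2

Compilers's window is day 2–day 3.
Networks is fixed at day 3, and Compilers can't share a day with Networks.
So Compilers must be day 2.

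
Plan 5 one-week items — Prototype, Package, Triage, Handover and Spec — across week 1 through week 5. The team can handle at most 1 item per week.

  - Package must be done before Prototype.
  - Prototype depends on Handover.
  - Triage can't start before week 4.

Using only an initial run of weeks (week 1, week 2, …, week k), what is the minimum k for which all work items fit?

5

The precedence chain requires at least 2 distinct weeks.
With at most 1 per week and 5 work items, at least 5 weeks are needed.
Triage can't be placed before week 4, so the schedule must run through at least week 4.
5 works (last occupied week: week 5): for example Handover in week 2, Package in week 1, Spec in week 5, Prototype in week 3, Triage in week 4.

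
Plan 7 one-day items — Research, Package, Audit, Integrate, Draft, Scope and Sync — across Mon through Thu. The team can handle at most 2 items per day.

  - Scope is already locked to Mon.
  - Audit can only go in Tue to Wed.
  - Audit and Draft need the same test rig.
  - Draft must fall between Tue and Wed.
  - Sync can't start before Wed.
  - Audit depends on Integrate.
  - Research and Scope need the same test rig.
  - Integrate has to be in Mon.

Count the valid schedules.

18

Splitting on Research: it can be Tue (6), Wed (4), Thu (8). Listing each branch's schedules as (Package, Audit, Integrate, Draft, Scope, Sync):
Research=Tue: (Wed,Tue,Mon,Wed,Mon,Thu) (Wed,Wed,Mon,Tue,Mon,Thu) (Thu,Tue,Mon,Wed,Mon,Wed) (Thu,Tue,Mon,Wed,Mon,Thu) (Thu,Wed,Mon,Tue,Mon,Wed) (Thu,Wed,Mon,Tue,Mon,Thu) — 6.
Research=Wed: (Tue,Tue,Mon,Wed,Mon,Thu) (Tue,Wed,Mon,Tue,Mon,Thu) (Thu,Tue,Mon,Wed,Mon,Thu) (Thu,Wed,Mon,Tue,Mon,Thu) — 4.
Research=Thu: (Tue,Tue,Mon,Wed,Mon,Wed) (Tue,Tue,Mon,Wed,Mon,Thu) (Tue,Wed,Mon,Tue,Mon,Wed) (Tue,Wed,Mon,Tue,Mon,Thu) (Wed,Tue,Mon,Wed,Mon,Thu) (Wed,Wed,Mon,Tue,Mon,Thu) (Thu,Tue,Mon,Wed,Mon,Wed) (Thu,Wed,Mon,Tue,Mon,Wed) — 8.
Summing: 6 + 4 + 8 = 18.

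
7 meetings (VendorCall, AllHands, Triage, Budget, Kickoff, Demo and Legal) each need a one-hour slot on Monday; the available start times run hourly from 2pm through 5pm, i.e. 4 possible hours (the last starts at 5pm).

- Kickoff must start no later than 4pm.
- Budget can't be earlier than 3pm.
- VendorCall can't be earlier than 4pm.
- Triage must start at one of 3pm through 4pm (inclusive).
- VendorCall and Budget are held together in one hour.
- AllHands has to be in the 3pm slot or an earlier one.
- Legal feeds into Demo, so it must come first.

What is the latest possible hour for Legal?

4pm

Downstream work caps Legal at 4pm.
Legal at 4pm is achievable: Demo -> 5pm; Budget -> 4pm; Triage -> 3pm; Legal -> 4pm; AllHands -> 2pm; Kickoff -> 2pm; VendorCall -> 4pm.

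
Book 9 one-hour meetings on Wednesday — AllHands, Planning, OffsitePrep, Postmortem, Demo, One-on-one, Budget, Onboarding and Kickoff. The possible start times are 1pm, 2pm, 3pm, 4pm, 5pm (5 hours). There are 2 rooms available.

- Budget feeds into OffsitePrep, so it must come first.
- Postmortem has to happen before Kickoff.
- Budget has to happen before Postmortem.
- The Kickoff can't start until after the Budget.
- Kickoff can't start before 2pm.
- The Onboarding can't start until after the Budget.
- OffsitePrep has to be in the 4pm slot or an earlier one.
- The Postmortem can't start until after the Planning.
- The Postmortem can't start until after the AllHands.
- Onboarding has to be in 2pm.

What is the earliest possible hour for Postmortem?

Precedence pushes Postmortem to at least 2pm; downstream work caps Postmortem at 4pm.
Postmortem at 3pm is achievable: AllHands in 1pm; Postmortem in 3pm; Budget in 1pm; Planning in 2pm; Kickoff in 4pm; Onboarding in 2pm; Demo in 4pm; OffsitePrep in 3pm; One-on-one in 5pm.
Nothing earlier works — the capacity limit rule out every hour before 3pm.

3pm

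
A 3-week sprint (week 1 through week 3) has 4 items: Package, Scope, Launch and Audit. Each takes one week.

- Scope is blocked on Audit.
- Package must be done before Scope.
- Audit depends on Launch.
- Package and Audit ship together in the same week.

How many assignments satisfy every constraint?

1

Enumerating: Scope -> week 3; Package -> week 2; Launch -> week 1; Audit -> week 2.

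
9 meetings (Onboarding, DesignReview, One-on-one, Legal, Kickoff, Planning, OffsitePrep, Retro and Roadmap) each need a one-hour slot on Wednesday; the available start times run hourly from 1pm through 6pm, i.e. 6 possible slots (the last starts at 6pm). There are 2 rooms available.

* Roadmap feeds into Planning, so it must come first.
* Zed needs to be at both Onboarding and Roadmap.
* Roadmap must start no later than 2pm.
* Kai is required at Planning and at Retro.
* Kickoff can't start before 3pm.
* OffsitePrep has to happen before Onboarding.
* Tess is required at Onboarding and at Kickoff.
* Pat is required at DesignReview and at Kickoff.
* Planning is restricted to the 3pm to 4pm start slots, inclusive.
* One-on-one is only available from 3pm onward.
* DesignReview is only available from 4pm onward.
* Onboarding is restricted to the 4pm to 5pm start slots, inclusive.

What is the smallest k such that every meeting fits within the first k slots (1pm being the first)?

5 slots

The precedence chain requires at least 2 distinct slots.
With at most 2 per slot and 9 meetings, at least 5 slots are needed.
Onboarding can't be placed before 4pm — that is slot 4 counting from 1pm — so the schedule must run through at least 4 slots.
5 works (last occupied slot: 5pm): for example DesignReview=4pm; Planning=3pm; Onboarding=4pm; Roadmap=1pm; Legal=2pm; One-on-one=3pm; Retro=2pm; Kickoff=5pm; OffsitePrep=1pm.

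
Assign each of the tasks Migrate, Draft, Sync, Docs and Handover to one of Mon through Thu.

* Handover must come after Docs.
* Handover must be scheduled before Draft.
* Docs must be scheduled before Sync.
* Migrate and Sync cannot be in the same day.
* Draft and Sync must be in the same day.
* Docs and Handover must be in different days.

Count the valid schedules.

Splitting on Migrate: it can be Mon (4), Tue (4), Wed (3), Thu (1). Listing each branch's schedules as (Draft, Sync, Docs, Handover):
Migrate=Mon: (Wed,Wed,Mon,Tue) (Thu,Thu,Mon,Tue) (Thu,Thu,Mon,Wed) (Thu,Thu,Tue,Wed) — 4.
Migrate=Tue: (Wed,Wed,Mon,Tue) (Thu,Thu,Mon,Tue) (Thu,Thu,Mon,Wed) (Thu,Thu,Tue,Wed) — 4.
Migrate=Wed: (Thu,Thu,Mon,Tue) (Thu,Thu,Mon,Wed) (Thu,Thu,Tue,Wed) — 3.
Migrate=Thu: (Wed,Wed,Mon,Tue) — 1.
Summing: 4 + 4 + 3 + 1 = 12.

12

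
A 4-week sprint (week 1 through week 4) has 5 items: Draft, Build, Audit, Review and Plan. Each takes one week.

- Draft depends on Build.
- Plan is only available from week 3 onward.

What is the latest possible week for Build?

week 3

Downstream work caps Build at week 3.
Build at week 3 is achievable: Draft in week 4; Audit in week 1; Build in week 3; Review in week 1; Plan in week 3.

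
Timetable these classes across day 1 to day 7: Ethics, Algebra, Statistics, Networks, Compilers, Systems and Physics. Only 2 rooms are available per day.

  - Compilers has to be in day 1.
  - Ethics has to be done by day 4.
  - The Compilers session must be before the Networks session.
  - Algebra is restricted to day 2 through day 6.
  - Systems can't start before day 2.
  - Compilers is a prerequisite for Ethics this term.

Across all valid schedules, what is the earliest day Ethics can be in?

Precedence pushes Ethics to at least day 2; Ethics's own window allows nothing later than day 4.
Ethics at day 2 is achievable: Compilers in day 1, Ethics in day 2, Statistics in day 1, Networks in day 3, Systems in day 3, Physics in day 4, Algebra in day 2.

day 2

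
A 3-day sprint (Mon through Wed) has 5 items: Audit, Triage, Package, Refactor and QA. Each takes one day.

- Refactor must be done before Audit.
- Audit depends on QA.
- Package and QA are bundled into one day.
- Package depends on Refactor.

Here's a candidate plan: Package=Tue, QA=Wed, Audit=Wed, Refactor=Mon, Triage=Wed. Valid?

Audit depends on QA — violated.
Package depends on Refactor — holds.
Package and QA are bundled into one day — violated.
Refactor must be done before Audit — holds.

No — it violates: Package and QA are bundled into one day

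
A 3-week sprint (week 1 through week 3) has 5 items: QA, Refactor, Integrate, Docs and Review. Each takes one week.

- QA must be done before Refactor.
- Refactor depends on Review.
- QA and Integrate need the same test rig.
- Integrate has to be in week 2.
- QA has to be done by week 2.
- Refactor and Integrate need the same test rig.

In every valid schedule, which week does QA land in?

week 1

QA's window is week 1–week 2.
Integrate is fixed at week 2, and QA can't share a week with Integrate.
So QA must be week 1.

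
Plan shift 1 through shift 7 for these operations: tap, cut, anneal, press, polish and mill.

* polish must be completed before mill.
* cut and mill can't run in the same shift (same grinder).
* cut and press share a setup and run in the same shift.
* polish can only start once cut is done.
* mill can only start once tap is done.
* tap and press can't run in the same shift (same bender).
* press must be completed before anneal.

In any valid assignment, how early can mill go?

Precedence pushes mill to at least shift 3.
mill at shift 3 is achievable: anneal=shift 2; polish=shift 2; mill=shift 3; cut=shift 1; tap=shift 2; press=shift 1.

shift 3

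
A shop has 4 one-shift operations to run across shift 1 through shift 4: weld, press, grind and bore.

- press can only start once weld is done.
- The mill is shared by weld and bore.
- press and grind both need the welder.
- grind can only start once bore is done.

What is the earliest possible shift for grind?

shift 2

Precedence pushes grind to at least shift 2.
grind at shift 2 is achievable: press in shift 3, bore in shift 1, grind in shift 2, weld in shift 2.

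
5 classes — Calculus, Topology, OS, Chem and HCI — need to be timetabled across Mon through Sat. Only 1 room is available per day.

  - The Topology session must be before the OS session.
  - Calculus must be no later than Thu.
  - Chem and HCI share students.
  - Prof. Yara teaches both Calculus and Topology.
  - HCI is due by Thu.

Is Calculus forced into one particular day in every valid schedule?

Calculus can be Mon (e.g. HCI -> Tue; Calculus -> Mon; Chem -> Fri; Topology -> Wed; OS -> Thu) or Tue (e.g. HCI -> Mon, Chem -> Fri, Calculus -> Tue, OS -> Thu, Topology -> Wed).

No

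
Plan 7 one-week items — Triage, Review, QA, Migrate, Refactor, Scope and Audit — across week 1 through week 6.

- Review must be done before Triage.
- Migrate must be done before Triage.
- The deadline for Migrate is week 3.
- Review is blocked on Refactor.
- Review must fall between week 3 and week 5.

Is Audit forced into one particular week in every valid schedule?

No

Audit can be week 1 (e.g. Scope=week 1, Refactor=week 1, Migrate=week 1, Audit=week 1, Review=week 3, QA=week 1, Triage=week 4) or week 2 (e.g. Review -> week 3, QA -> week 1, Scope -> week 1, Refactor -> week 1, Audit -> week 2, Triage -> week 4, Migrate -> week 1).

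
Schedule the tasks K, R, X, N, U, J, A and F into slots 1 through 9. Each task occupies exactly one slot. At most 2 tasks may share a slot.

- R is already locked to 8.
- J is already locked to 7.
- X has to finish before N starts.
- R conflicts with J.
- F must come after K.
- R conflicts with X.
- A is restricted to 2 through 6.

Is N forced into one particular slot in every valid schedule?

N can be 2 (e.g. X in 1, J in 7, A in 2, U in 3, N in 2, K in 1, F in 3, R in 8) or 3 (e.g. K -> 1, F -> 2, J -> 7, N -> 3, R -> 8, A -> 2, X -> 1, U -> 3).

No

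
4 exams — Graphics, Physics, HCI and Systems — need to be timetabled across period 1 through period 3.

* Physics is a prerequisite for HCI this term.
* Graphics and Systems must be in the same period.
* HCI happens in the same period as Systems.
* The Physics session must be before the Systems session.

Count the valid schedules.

3

Enumerating: Systems in period 2, HCI in period 2, Graphics in period 2, Physics in period 1 | Physics in period 1, Systems in period 3, Graphics in period 3, HCI in period 3 | Systems in period 3, Physics in period 2, HCI in period 3, Graphics in period 3.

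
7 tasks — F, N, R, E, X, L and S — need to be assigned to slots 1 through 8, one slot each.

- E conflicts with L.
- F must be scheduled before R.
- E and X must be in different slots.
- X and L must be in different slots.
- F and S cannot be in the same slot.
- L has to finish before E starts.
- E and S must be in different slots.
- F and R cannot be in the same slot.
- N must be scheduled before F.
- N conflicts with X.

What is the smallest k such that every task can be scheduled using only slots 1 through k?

The precedence chain requires at least 3 distinct slots.
3 works (last occupied slot: 3): for example E in 2, R in 3, L in 1, N in 1, X in 3, F in 2, S in 1.

3 slots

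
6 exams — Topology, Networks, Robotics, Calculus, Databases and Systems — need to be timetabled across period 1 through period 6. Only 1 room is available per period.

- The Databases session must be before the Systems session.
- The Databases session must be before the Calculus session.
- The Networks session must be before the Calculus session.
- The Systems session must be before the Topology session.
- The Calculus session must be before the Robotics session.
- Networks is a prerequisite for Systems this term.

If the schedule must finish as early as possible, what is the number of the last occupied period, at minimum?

The precedence chain requires at least 3 distinct periods.
With at most 1 per period and 6 exams, at least 6 periods are needed.
6 works (last occupied period: period 6): for example Robotics -> period 6, Systems -> period 4, Topology -> period 5, Networks -> period 1, Databases -> period 2, Calculus -> period 3.

period 6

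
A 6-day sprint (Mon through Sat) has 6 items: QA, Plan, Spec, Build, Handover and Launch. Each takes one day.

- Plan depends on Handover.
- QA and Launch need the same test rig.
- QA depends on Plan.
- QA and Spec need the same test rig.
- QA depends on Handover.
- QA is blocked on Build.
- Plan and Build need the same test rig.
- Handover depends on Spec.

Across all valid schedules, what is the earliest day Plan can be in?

Precedence pushes Plan to at least Wed; downstream work caps Plan at Fri.
Plan at Wed is achievable: Spec -> Mon; Launch -> Mon; Plan -> Wed; Handover -> Tue; QA -> Thu; Build -> Mon.

Wed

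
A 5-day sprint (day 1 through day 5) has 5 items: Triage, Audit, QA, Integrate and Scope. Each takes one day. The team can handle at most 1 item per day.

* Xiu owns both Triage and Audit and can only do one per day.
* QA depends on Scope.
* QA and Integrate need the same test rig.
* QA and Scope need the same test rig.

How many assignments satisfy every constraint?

Splitting on Triage: it can be day 1 (12), day 2 (12), day 3 (12), day 4 (12), day 5 (12). Listing each branch's schedules as (Audit, QA, Integrate, Scope) by day number:
Triage=day 1: (2,4,5,3) (2,5,3,4) (2,5,4,3) (3,4,5,2) (3,5,2,4) (3,5,4,2) (4,3,5,2) (4,5,2,3) (4,5,3,2) (5,3,4,2) (5,4,2,3) (5,4,3,2) — 12.
Triage=day 2: (1,4,5,3) (1,5,3,4) (1,5,4,3) (3,4,5,1) (3,5,1,4) (3,5,4,1) (4,3,5,1) (4,5,1,3) (4,5,3,1) (5,3,4,1) (5,4,1,3) (5,4,3,1) — 12.
Triage=day 3: (1,4,5,2) (1,5,2,4) (1,5,4,2) (2,4,5,1) (2,5,1,4) (2,5,4,1) (4,2,5,1) (4,5,1,2) (4,5,2,1) (5,2,4,1) (5,4,1,2) (5,4,2,1) — 12.
Triage=day 4: (1,3,5,2) (1,5,2,3) (1,5,3,2) (2,3,5,1) (2,5,1,3) (2,5,3,1) (3,2,5,1) (3,5,1,2) (3,5,2,1) (5,2,3,1) (5,3,1,2) (5,3,2,1) — 12.
Triage=day 5: (1,3,4,2) (1,4,2,3) (1,4,3,2) (2,3,4,1) (2,4,1,3) (2,4,3,1) (3,2,4,1) (3,4,1,2) (3,4,2,1) (4,2,3,1) (4,3,1,2) (4,3,2,1) — 12.
Summing: 12 + 12 + 12 + 12 + 12 = 60.

60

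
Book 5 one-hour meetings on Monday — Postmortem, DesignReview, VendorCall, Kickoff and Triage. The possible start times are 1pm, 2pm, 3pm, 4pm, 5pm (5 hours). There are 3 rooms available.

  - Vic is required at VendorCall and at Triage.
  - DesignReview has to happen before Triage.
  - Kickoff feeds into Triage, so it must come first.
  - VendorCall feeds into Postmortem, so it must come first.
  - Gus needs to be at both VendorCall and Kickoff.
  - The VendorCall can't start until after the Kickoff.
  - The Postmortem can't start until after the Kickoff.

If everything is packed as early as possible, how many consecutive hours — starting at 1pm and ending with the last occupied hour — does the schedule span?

The precedence chain requires at least 3 distinct hours.
With at most 3 per hour and 5 meetings, at least 2 hours are needed.
3 works (last occupied hour: 3pm): for example DesignReview in 1pm, Kickoff in 1pm, VendorCall in 2pm, Triage in 3pm, Postmortem in 3pm.

3 hours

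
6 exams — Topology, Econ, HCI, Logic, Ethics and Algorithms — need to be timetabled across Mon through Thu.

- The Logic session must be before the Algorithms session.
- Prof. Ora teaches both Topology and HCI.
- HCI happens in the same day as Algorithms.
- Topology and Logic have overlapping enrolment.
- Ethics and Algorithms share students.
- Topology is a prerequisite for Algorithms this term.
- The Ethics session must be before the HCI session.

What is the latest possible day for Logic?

Downstream work caps Logic at Wed.
Logic at Wed is achievable: Econ -> Mon; HCI -> Thu; Logic -> Wed; Topology -> Mon; Algorithms -> Thu; Ethics -> Mon.

Wed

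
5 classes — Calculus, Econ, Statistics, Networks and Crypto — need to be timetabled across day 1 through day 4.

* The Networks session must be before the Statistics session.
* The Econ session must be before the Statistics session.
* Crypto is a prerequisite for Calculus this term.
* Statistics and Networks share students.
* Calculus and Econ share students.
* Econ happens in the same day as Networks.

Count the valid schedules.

32

Splitting on Calculus: it can be day 2 (4), day 3 (10), day 4 (18). Listing each branch's schedules as (Econ, Statistics, Networks, Crypto) by day number:
Calculus=day 2: (1,2,1,1) (1,3,1,1) (1,4,1,1) (3,4,3,1) — 4.
Calculus=day 3: (1,2,1,1) (1,2,1,2) (1,3,1,1) (1,3,1,2) (1,4,1,1) (1,4,1,2) (2,3,2,1) (2,3,2,2) (2,4,2,1) (2,4,2,2) — 10.
Calculus=day 4: (1,2,1,1) (1,2,1,2) (1,2,1,3) (1,3,1,1) (1,3,1,2) (1,3,1,3) (1,4,1,1) (1,4,1,2) (1,4,1,3) (2,3,2,1) (2,3,2,2) (2,3,2,3) (2,4,2,1) (2,4,2,2) (2,4,2,3) (3,4,3,1) (3,4,3,2) (3,4,3,3) — 18.
Summing: 4 + 10 + 18 = 32.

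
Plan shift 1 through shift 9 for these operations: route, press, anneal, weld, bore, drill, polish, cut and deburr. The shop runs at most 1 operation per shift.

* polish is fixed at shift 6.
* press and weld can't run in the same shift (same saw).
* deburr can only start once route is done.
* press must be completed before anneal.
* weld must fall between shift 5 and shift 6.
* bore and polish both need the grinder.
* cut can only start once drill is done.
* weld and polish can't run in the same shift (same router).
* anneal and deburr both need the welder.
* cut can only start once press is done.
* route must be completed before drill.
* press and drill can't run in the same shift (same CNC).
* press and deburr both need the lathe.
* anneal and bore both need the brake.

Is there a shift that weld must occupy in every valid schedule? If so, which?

shift 5

weld's window is shift 5–shift 6.
polish is fixed at shift 6, and weld can't share a shift with polish.
So weld must be shift 5.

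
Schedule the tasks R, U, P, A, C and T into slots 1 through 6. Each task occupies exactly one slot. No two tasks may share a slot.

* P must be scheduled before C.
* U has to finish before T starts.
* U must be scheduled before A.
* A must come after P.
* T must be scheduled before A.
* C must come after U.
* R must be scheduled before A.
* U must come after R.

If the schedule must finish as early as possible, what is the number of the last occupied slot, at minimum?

6

The precedence chain requires at least 4 distinct slots.
With at most 1 per slot and 6 tasks, at least 6 slots are needed.
6 works (last occupied slot: 6): for example T in 4; R in 1; A in 5; U in 2; P in 3; C in 6.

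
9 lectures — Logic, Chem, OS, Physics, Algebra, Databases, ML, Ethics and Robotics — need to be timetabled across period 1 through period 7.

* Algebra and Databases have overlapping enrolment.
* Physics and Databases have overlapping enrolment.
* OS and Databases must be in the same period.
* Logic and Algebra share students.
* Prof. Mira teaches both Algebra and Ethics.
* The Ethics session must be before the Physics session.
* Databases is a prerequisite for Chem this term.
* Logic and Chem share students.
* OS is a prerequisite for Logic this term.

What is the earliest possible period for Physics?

period 2

Precedence pushes Physics to at least period 2.
Physics at period 2 is achievable: Databases=period 1; ML=period 1; Algebra=period 3; Physics=period 2; OS=period 1; Ethics=period 1; Chem=period 3; Logic=period 2; Robotics=period 1.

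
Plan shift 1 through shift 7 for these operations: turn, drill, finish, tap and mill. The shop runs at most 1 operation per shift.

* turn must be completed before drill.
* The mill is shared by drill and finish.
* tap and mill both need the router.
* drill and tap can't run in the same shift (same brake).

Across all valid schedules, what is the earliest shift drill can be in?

shift 2

Precedence pushes drill to at least shift 2.
drill at shift 2 is achievable: mill -> shift 5; turn -> shift 1; finish -> shift 3; drill -> shift 2; tap -> shift 4.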